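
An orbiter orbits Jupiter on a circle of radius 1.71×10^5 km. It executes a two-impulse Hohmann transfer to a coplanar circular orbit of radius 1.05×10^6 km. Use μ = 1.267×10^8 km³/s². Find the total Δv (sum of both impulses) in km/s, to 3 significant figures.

Δv = 13.6 km/s

The Hohmann ellipse has a_t = (r₁ + r₂)/2 = 6.105×10^5 km.
At r₁ the circular-orbit speed is v₁ = √(μ/r₁) = 27.220 km/s.
On the transfer ellipse at r₁, vis-viva gives v_p = √[μ(2/r₁ − 1/a_t)] = 35.698 km/s.
First burn Δv₁ = |v_p − v₁| = 8.478 km/s.
Circular speed at r₂: v₂ = √(μ/r₂) = 10.985 km/s.
Transfer-orbit speed at r₂: v_a = √[μ(2/r₂ − 1/a_t)] = 5.8136 km/s.
Second burn Δv₂ = |v₂ − v_a| = 5.171 km/s.
Total Δv = Δv₁ + Δv₂ = 13.65 km/s.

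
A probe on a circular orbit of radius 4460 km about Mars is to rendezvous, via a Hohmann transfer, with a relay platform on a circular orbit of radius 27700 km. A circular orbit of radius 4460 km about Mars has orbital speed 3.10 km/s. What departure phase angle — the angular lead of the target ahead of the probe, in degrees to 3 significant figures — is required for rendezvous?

φ = 100°

From the circular-orbit relation v² = μ/r at r = 4460 km: μ = v²r = (3.10)² × 4460 = 42860.6 km³/s².
Semi-major axis of the transfer orbit: a_t = (4460 + 27700)/2 = 16080 km.
Transfer time t = π√(a_t³/μ) = 30940 s.
The target's mean motion on its circular orbit is ω₂ = √(μ/r₂³) = 4.491×10^-5 rad/s.
Angle swept by the target during transfer: ω₂·t = 1.3895 rad = 79.61°.
The probe traverses 180° on the transfer ellipse, so the target must lead by 180° − 79.61° = 100°.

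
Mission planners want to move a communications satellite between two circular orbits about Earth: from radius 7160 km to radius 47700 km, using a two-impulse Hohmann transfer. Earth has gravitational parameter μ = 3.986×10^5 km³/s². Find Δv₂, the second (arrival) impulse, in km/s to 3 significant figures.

Δv₂ = 1.41 km/s

Transfer-ellipse semi-major axis a_t = (r₁ + r₂)/2 = (7160 + 47700)/2 = 27430 km.
On the circular orbit at r = 47700 km, v_c = √(μ/r) = 2.891 km/s.
Vis-viva on the transfer ellipse at r = 47700 km gives v_t = √[μ(2/r − 1/a_t)] = 1.477 km/s.
Δv₂ = |v_t − v_c| = |1.477 − 2.891| = 1.414 km/s.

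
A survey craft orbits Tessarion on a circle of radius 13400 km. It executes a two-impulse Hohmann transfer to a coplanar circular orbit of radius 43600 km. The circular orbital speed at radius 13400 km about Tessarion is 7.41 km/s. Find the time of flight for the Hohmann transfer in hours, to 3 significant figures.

t = 4.89 hours

From the circular-orbit relation v² = μ/r at r = 13400 km: μ = v²r = (7.41)² × 13400 = 7.35769×10^5 km³/s².
The Hohmann ellipse has a_t = (r₁ + r₂)/2 = 28500 km.
Transfer time t = π√(a_t³/μ) = π√((28500)³ / 7.35769×10^5) = 17620 s.
Converting: 17620 s ÷ 3600 s/hour = 4.89 hours.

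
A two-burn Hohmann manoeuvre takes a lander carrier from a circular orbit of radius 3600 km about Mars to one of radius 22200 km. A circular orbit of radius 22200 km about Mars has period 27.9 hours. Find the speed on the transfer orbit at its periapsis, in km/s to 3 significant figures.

v = 4.52 km/s

From Kepler's third law T² = 4π²r³/μ at r = 22200 km, T = 27.9 hours = 27.9 × 3600 s = 1.0044×10^5 s: μ = 4π²r³/T² = 42815.9 km³/s².
The Hohmann ellipse has a_t = (r₁ + r₂)/2 = 12900 km.
The periapsis of the transfer ellipse is at r = 3600 km.
From the vis-viva equation, v = √[μ(2/r − 1/a_t)] = 4.524 km/s.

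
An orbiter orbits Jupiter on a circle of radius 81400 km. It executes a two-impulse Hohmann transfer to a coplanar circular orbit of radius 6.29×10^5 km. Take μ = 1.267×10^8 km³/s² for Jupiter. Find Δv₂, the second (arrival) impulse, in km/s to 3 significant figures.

Transfer-ellipse semi-major axis a_t = (r₁ + r₂)/2 = (81400 + 6.290×10^5)/2 = 3.552×10^5 km.
Circular speed at r = 6.290×10^5 km: v_c = √(μ/r) = 14.1926 km/s.
Transfer-orbit speed at the same r (vis-viva, a = a_t): v_t = √[μ(2/r − 1/a_t)] = 6.79421 km/s.
Δv₂ = |v_t − v_c| = |6.79421 − 14.1926| = 7.398 km/s.

Δv₂ = 7.40 km/s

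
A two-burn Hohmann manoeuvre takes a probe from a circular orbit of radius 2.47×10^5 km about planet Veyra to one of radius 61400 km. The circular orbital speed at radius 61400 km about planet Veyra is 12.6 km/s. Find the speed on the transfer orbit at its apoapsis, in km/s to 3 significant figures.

v = 3.96 km/s

From the circular-orbit relation v² = μ/r at r = 61400 km: μ = v²r = (12.6)² × 61400 = 9.74786×10^6 km³/s².
Transfer-ellipse semi-major axis a_t = (r₁ + r₂)/2 = (2.470×10^5 + 61400)/2 = 1.542×10^5 km.
The apoapsis of the transfer ellipse is at r = 2.470×10^5 km.
Vis-viva: v = √[μ(2/r − 1/a_t)] = √[9.74786×10^6 × (2/2.470×10^5 − 1/1.542×10^5)] = 3.964 km/s.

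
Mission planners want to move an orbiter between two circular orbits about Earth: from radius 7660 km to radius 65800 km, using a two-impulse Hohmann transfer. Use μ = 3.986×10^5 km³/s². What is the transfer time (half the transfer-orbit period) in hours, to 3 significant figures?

Transfer-ellipse semi-major axis a_t = (r₁ + r₂)/2 = (7660 + 65800)/2 = 36730 km.
Half the transfer-orbit period gives t = π√(a_t³/μ) = 35030 s.
Converting: 35030 s ÷ 3600 s/hour = 9.73 hours.

t = 9.73 hours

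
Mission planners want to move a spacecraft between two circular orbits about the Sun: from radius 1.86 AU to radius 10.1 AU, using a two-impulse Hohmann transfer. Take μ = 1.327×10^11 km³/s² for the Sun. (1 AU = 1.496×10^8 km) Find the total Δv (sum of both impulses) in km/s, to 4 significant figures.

Δv = 10.69 km/s

In km: r₁ = 1.86 × 1.496×10^8 = 2.78256×10^8 km; r₂ = 10.1 × 1.496×10^8 = 1.51096×10^9 km.
The Hohmann ellipse has a_t = (r₁ + r₂)/2 = 8.94608×10^8 km.
Circular speed at r₁: v₁ = √(μ/r₁) = √(1.327×10^11/2.78256×10^8) = 21.838 km/s.
Transfer-orbit speed at r₁ (v² = μ(2/r − 1/a)): v_p = √[μ(2/r₁ − 1/a_t)] = 28.381 km/s.
First burn Δv₁ = |v_p − v₁| = 6.543 km/s.
Circular speed at r₂: v₂ = √(μ/r₂) = 9.3715 km/s.
Transfer-orbit speed at r₂: v_a = √[μ(2/r₂ − 1/a_t)] = 5.2265 km/s.
Second burn Δv₂ = |v₂ − v_a| = 4.145 km/s.
Total Δv = Δv₁ + Δv₂ = 10.69 km/s.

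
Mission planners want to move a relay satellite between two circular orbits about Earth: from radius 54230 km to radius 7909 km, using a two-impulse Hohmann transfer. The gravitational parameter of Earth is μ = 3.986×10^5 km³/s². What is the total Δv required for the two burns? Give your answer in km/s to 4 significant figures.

Transfer-ellipse semi-major axis a_t = (r₁ + r₂)/2 = (54230 + 7909)/2 = 31069.5 km.
At r₁ the circular-orbit speed is v₁ = √(μ/r₁) = 2.711 km/s.
Transfer-orbit speed at r₁ (v² = μ(2/r − 1/a)): v_a = √[μ(2/r₁ − 1/a_t)] = 1.368 km/s.
First burn Δv₁ = |v_a − v₁| = 1.343 km/s.
At r₂, v₂ = √(μ/r₂) = 7.099 km/s.
Transfer-orbit speed at r₂: v_p = √[μ(2/r₂ − 1/a_t)] = 9.379 km/s.
Second burn Δv₂ = |v₂ − v_p| = 2.280 km/s.
Δv = Δv₁ + Δv₂ = 1.343 + 2.280 = 3.623 km/s.

Δv = 3.623 km/s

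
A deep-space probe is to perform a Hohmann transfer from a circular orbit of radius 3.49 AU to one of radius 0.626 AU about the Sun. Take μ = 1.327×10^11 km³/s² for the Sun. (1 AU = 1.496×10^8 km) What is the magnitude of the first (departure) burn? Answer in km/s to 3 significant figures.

Δv₁ = 7.15 km/s

In km: r₁ = 3.49 × 1.496×10^8 = 5.22104×10^8 km; r₂ = 0.626 × 1.496×10^8 = 9.36496×10^7 km.
Transfer-ellipse semi-major axis a_t = (r₁ + r₂)/2 = (5.22104×10^8 + 9.36496×10^7)/2 = 3.078768×10^8 km.
On the circular orbit at r = 5.22104×10^8 km, v_c = √(μ/r) = 15.943 km/s.
Transfer-orbit speed at the same r (vis-viva, a = a_t): v_t = √[μ(2/r − 1/a_t)] = 8.7927 km/s.
Δv₁ = |v_t − v_c| = |8.7927 − 15.943| = 7.150 km/s.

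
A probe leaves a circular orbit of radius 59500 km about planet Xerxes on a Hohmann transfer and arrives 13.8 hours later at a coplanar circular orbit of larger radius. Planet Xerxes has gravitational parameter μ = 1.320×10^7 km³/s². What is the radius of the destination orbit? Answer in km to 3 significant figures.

r₂ = 2.38×10^5 km

Transfer time t = 13.8 hours = 49680 s, and t = π√(a_t³/μ).
So a_t = (μ t²/π²)^(1/3) = (1.320×10^7 × (49680)² / π²)^(1/3) = 1.4889×10^5 km.
Since a_t = (r₁ + r₂)/2, r₂ = 2a_t − r₁ = 2×1.4889×10^5 − 59500 = 2.3828×10^5 km.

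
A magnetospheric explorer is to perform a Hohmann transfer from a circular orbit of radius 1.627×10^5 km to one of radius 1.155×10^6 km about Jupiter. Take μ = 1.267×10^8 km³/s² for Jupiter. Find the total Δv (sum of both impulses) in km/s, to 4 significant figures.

The Hohmann ellipse has a_t = (r₁ + r₂)/2 = 6.5885×10^5 km.
At r₁ the circular-orbit speed is v₁ = √(μ/r₁) = 27.906 km/s.
Transfer-orbit speed at r₁ (vis-viva): v_p = √[μ(2/r₁ − 1/a_t)] = 36.948 km/s.
First burn Δv₁ = |v_p − v₁| = 9.042 km/s.
Circular speed at r₂: v₂ = √(μ/r₂) = 10.474 km/s.
Transfer-orbit speed at r₂: v_a = √[μ(2/r₂ − 1/a_t)] = 5.2047 km/s.
Second burn Δv₂ = |v₂ − v_a| = 5.269 km/s.
Total Δv = Δv₁ + Δv₂ = 14.31 km/s.

Δv = 14.31 km/s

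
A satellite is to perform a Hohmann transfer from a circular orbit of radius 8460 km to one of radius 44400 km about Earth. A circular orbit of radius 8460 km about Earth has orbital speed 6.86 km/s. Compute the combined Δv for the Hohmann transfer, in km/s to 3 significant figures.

From the circular-orbit relation v² = μ/r at r = 8460 km: μ = v²r = (6.86)² × 8460 = 3.98124×10^5 km³/s².
Transfer-ellipse semi-major axis a_t = (r₁ + r₂)/2 = (8460 + 44400)/2 = 26430 km.
Circular speed at r₁: v₁ = √(μ/r₁) = √(3.98124×10^5/8460) = 6.8600 km/s.
On the transfer ellipse at r₁, v² = μ(2/r − 1/a) gives v_p = √[μ(2/r₁ − 1/a_t)] = 8.8913 km/s.
First burn Δv₁ = |v_p − v₁| = 2.0313 km/s.
Circular speed at r₂: v₂ = √(μ/r₂) = 2.9945 km/s.
Transfer-orbit speed at r₂: v_a = √[μ(2/r₂ − 1/a_t)] = 1.6942 km/s.
Second burn Δv₂ = |v₂ − v_a| = 1.3003 km/s.
Total Δv = Δv₁ + Δv₂ = 3.332 km/s.

Δv = 3.33 km/s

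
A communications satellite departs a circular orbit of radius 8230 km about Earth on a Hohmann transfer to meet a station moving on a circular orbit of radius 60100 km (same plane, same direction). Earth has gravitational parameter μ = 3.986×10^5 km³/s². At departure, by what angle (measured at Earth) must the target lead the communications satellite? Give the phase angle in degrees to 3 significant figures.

Semi-major axis of the transfer orbit: a_t = (8230 + 60100)/2 = 34165 km.
Transfer time t = π√(a_t³/μ) = 31423 s.
Target angular speed ω₂ = √(μ/r₂³) = 4.2851×10^-5 rad/s.
Angle swept by the target during transfer: ω₂·t = 1.3465 rad = 77.15°.
The communications satellite traverses 180° on the transfer ellipse, so the target must lead by 180° − 77.15° = 103°.

φ = 103°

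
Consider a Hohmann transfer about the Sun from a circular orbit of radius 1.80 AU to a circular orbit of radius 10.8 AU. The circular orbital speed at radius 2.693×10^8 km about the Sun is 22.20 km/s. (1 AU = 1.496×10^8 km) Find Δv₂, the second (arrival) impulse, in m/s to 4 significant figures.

From the circular-orbit relation v² = μ/r at r = 2.693×10^8 km: μ = v²r = (22.20)² × 2.693×10^8 = 1.32722×10^11 km³/s².
In km: r₁ = 1.80 × 1.496×10^8 = 2.6928×10^8 km; r₂ = 10.8 × 1.496×10^8 = 1.61568×10^9 km.
Semi-major axis of the transfer orbit: a_t = (2.6928×10^8 + 1.61568×10^9)/2 = 9.4248×10^8 km.
On the circular orbit at r = 1.61568×10^9 km, v_c = √(μ/r) = 9.0634 km/s.
Transfer-orbit speed at the same r (vis-viva, a = a_t): v_t = √[μ(2/r − 1/a_t)] = 4.8446 km/s.
Δv₂ = |v_t − v_c| = |4.8446 − 9.0634| = 4.219 km/s.

Δv₂ = 4219 m/s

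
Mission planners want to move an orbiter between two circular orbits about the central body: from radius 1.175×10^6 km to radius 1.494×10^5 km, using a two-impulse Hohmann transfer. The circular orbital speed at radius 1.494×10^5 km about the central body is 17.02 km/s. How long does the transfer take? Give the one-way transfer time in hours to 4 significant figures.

From the circular-orbit relation v² = μ/r at r = 1.494×10^5 km: μ = v²r = (17.02)² × 1.494×10^5 = 4.32783×10^7 km³/s².
The Hohmann ellipse has a_t = (r₁ + r₂)/2 = 6.622×10^5 km.
Half the transfer-orbit period gives t = π√(a_t³/μ) = 2.5733×10^5 s.
Converting: 2.5733×10^5 s ÷ 3600 s/hour = 71.48 hours.

t = 71.48 hours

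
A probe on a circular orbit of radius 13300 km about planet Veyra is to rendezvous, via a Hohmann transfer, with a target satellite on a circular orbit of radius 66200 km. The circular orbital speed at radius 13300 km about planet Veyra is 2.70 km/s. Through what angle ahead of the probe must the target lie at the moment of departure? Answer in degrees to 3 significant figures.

From the circular-orbit relation v² = μ/r at r = 13300 km: μ = v²r = (2.70)² × 13300 = 96957.0 km³/s².
The Hohmann ellipse has a_t = (r₁ + r₂)/2 = 39750 km.
Transfer time t = π√(a_t³/μ) = 79959 s.
The target's mean motion on its circular orbit is ω₂ = √(μ/r₂³) = 1.8281×10^-5 rad/s.
Angle swept by the target during transfer: ω₂·t = 1.46173 rad = 83.751°.
Arrival is 180° from departure on the ellipse, so φ = 180° − 83.751° = 96.2°.

φ = 96.2°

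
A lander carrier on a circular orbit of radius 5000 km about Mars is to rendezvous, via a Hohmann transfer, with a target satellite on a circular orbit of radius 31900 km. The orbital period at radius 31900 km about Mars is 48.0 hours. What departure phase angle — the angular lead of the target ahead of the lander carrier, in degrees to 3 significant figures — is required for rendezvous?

φ = 101°

From Kepler's third law T² = 4π²r³/μ at r = 31900 km, T = 48.0 hours = 48.0 × 3600 s = 1.728×10^5 s: μ = 4π²r³/T² = 42918.5 km³/s².
The Hohmann ellipse has a_t = (r₁ + r₂)/2 = 18450 km.
Transfer time t = π√(a_t³/μ) = 38003 s.
Target angular speed ω₂ = √(μ/r₂³) = 3.6361×10^-5 rad/s.
Angle swept by the target during transfer: ω₂·t = 1.3818 rad = 79.17°.
Arrival is 180° from departure on the ellipse, so φ = 180° − 79.17° = 101°.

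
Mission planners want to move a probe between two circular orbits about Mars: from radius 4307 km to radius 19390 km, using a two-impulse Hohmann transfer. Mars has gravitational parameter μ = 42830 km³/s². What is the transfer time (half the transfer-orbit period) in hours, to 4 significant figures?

The Hohmann ellipse has a_t = (r₁ + r₂)/2 = 11848.5 km.
By Kepler's third law the transfer-orbit period is T = 2π√(a_t³/μ), so t = T/2 = 19578 s.
Converting: 19578 s ÷ 3600 s/hour = 5.438 hours.

t = 5.438 hours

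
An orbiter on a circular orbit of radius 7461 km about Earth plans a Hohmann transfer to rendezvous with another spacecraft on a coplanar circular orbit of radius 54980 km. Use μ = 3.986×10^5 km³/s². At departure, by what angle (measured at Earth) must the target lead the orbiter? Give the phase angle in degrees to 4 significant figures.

Transfer-ellipse semi-major axis a_t = (r₁ + r₂)/2 = (7461 + 54980)/2 = 31220.5 km.
The half-period of the transfer ellipse is t = π√(a_t³/μ) = 27450 s.
The target's mean motion on its circular orbit is ω₂ = √(μ/r₂³) = 4.8974×10^-5 rad/s.
Angle swept by the target during transfer: ω₂·t = 1.3443 rad = 77.02°.
The orbiter traverses 180° on the transfer ellipse, so the target must lead by 180° − 77.02° = 103.0°.

φ = 103.0°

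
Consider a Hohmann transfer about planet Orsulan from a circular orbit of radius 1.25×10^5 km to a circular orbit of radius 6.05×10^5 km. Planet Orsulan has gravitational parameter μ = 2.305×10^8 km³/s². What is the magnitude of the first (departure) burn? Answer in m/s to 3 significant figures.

The Hohmann ellipse has a_t = (r₁ + r₂)/2 = 3.650×10^5 km.
Circular speed at r = 1.250×10^5 km: v_c = √(μ/r) = 42.942 km/s.
Vis-viva on the transfer ellipse at r = 1.250×10^5 km gives v_t = √[μ(2/r − 1/a_t)] = 55.286 km/s.
Δv₁ = |v_t − v_c| = |55.286 − 42.942| = 12.34 km/s.

Δv₁ = 12300 m/s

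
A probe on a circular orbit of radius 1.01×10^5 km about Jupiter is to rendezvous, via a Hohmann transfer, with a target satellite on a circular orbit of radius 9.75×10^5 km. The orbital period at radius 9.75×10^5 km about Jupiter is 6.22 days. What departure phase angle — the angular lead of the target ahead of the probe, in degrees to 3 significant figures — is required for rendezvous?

From Kepler's third law T² = 4π²r³/μ at r = 9.75×10^5 km, T = 6.22 days = 6.22 × 86400 s = 5.37408×10^5 s: μ = 4π²r³/T² = 1.26697×10^8 km³/s².
Semi-major axis of the transfer orbit: a_t = (1.010×10^5 + 9.750×10^5)/2 = 5.380×10^5 km.
Transfer time t = π√(a_t³/μ) = 1.10139×10^5 s.
Target angular speed ω₂ = √(μ/r₂³) = 1.16916×10^-5 rad/s.
Angle swept by the target during transfer: ω₂·t = 1.2877 rad = 73.78°.
The probe traverses 180° on the transfer ellipse, so the target must lead by 180° − 73.78° = 106°.

φ = 106°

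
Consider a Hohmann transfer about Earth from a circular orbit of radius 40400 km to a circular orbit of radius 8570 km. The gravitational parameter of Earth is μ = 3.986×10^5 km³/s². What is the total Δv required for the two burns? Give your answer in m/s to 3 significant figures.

Semi-major axis of the transfer orbit: a_t = (40400 + 8570)/2 = 24485 km.
At r₁ the circular-orbit speed is v₁ = √(μ/r₁) = 3.141 km/s.
Transfer-orbit speed at r₁ (vis-viva equation): v_a = √[μ(2/r₁ − 1/a_t)] = 1.858 km/s.
First burn Δv₁ = |v_a − v₁| = 1.283 km/s.
Circular speed at r₂: v₂ = √(μ/r₂) = 6.820 km/s.
Transfer-orbit speed at r₂: v_p = √[μ(2/r₂ − 1/a_t)] = 8.760 km/s.
Second burn Δv₂ = |v₂ − v_p| = 1.940 km/s.
Total Δv = Δv₁ + Δv₂ = 3.223 km/s.

Δv = 3220 m/s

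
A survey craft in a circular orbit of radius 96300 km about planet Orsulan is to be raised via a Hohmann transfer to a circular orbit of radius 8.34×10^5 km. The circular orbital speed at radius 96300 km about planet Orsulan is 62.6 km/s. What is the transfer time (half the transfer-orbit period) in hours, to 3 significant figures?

From the circular-orbit relation v² = μ/r at r = 96300 km: μ = v²r = (62.6)² × 96300 = 3.77377×10^8 km³/s².
Semi-major axis of the transfer orbit: a_t = (96300 + 8.340×10^5)/2 = 4.6515×10^5 km.
By Kepler's third law the transfer-orbit period is T = 2π√(a_t³/μ), so t = T/2 = 51304 s.
Converting: 51304 s ÷ 3600 s/hour = 14.3 hours.

t = 14.3 hours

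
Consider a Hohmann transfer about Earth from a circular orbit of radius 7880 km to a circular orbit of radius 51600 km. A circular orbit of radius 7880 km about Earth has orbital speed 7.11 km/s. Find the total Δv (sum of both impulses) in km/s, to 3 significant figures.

Δv = 3.60 km/s

From the circular-orbit relation v² = μ/r at r = 7880 km: μ = v²r = (7.11)² × 7880 = 3.98351×10^5 km³/s².
Transfer-ellipse semi-major axis a_t = (r₁ + r₂)/2 = (7880 + 51600)/2 = 29740 km.
At r₁ the circular-orbit speed is v₁ = √(μ/r₁) = 7.1100 km/s.
On the transfer ellipse at r₁, vis-viva equation gives v_p = √[μ(2/r₁ − 1/a_t)] = 9.3653 km/s.
First burn Δv₁ = |v_p − v₁| = 2.2553 km/s.
At r₂, v₂ = √(μ/r₂) = 2.7785 km/s.
Transfer-orbit speed at r₂: v_a = √[μ(2/r₂ − 1/a_t)] = 1.4302 km/s.
Second burn Δv₂ = |v₂ − v_a| = 1.3483 km/s.
Δv = Δv₁ + Δv₂ = 2.2553 + 1.3483 = 3.604 km/s.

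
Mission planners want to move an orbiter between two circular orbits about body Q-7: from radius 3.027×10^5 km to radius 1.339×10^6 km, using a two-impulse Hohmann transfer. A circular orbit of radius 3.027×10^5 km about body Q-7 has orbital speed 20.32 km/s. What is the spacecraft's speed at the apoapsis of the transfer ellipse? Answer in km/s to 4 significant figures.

v = 5.867 km/s

From the circular-orbit relation v² = μ/r at r = 3.027×10^5 km: μ = v²r = (20.32)² × 3.027×10^5 = 1.24986×10^8 km³/s².
Semi-major axis of the transfer orbit: a_t = (3.027×10^5 + 1.339×10^6)/2 = 8.2085×10^5 km.
At apoapsis, r = 1.339×10^6 km.
Vis-viva: v = √[μ(2/r − 1/a_t)] = √[1.24986×10^8 × (2/1.339×10^6 − 1/8.2085×10^5)] = 5.867 km/s.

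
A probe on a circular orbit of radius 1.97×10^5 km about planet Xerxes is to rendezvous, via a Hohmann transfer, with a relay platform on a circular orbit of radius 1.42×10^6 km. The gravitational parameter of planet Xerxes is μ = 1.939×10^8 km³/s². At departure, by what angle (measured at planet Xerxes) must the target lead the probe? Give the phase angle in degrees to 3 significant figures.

φ = 103°

Semi-major axis of the transfer orbit: a_t = (1.970×10^5 + 1.420×10^6)/2 = 8.085×10^5 km.
The half-period of the transfer ellipse is t = π√(a_t³/μ) = 1.6401×10^5 s.
Target angular speed ω₂ = √(μ/r₂³) = 8.2292×10^-6 rad/s.
Angle swept by the target during transfer: ω₂·t = 1.3497 rad = 77.33°.
Arrival is 180° from departure on the ellipse, so φ = 180° − 77.33° = 103°.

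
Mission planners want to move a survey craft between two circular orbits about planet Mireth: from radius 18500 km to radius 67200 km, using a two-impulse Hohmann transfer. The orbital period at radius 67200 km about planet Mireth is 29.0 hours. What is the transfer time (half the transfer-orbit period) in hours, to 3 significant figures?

t = 7.38 hours

From Kepler's third law T² = 4π²r³/μ at r = 67200 km, T = 29.0 hours = 29.0 × 3600 s = 1.044×10^5 s: μ = 4π²r³/T² = 1.09917×10^6 km³/s².
Semi-major axis of the transfer orbit: a_t = (18500 + 67200)/2 = 42850 km.
By Kepler's third law the transfer-orbit period is T = 2π√(a_t³/μ), so t = T/2 = 26580 s.
Converting: 26580 s ÷ 3600 s/hour = 7.38 hours.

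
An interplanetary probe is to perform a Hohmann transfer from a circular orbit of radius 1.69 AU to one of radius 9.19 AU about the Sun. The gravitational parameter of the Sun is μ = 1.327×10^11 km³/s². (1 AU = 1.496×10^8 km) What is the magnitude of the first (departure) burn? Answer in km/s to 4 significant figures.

In km: r₁ = 1.69 × 1.496×10^8 = 2.52824×10^8 km; r₂ = 9.19 × 1.496×10^8 = 1.374824×10^9 km.
The Hohmann ellipse has a_t = (r₁ + r₂)/2 = 8.13824×10^8 km.
On the circular orbit at r = 2.52824×10^8 km, v_c = √(μ/r) = 22.910 km/s.
Transfer-orbit speed at the same r (vis-viva, a = a_t): v_t = √[μ(2/r − 1/a_t)] = 29.777 km/s.
Δv₁ = |v_t − v_c| = |29.777 − 22.910| = 6.867 km/s.

Δv₁ = 6.867 km/s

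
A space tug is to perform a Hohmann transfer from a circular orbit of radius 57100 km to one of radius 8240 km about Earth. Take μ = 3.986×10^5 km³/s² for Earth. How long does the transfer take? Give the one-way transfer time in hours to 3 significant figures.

t = 8.16 hours

Semi-major axis of the transfer orbit: a_t = (57100 + 8240)/2 = 32670 km.
Transfer time t = π√(a_t³/μ) = π√((32670)³ / 3.986×10^5) = 29380 s.
Converting: 29380 s ÷ 3600 s/hour = 8.16 hours.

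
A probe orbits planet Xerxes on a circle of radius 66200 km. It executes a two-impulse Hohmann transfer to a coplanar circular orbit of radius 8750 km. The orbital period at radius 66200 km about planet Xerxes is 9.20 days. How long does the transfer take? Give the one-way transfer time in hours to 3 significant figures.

From Kepler's third law T² = 4π²r³/μ at r = 66200 km, T = 9.20 days = 9.20 × 86400 s = 7.9488×10^5 s: μ = 4π²r³/T² = 18127.2 km³/s².
Transfer-ellipse semi-major axis a_t = (r₁ + r₂)/2 = (66200 + 8750)/2 = 37475 km.
By Kepler's third law the transfer-orbit period is T = 2π√(a_t³/μ), so t = T/2 = 1.693×10^5 s.
Converting: 1.693×10^5 s ÷ 3600 s/hour = 47.0 hours.

t = 47.0 hours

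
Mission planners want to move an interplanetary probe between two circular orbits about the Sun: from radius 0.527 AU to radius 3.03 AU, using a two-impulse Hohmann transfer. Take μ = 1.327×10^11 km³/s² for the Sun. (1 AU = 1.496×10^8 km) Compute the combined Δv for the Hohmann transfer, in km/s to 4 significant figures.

Δv = 20.32 km/s

In km: r₁ = 0.527 × 1.496×10^8 = 7.88392×10^7 km; r₂ = 3.03 × 1.496×10^8 = 4.53288×10^8 km.
Semi-major axis of the transfer orbit: a_t = (7.88392×10^7 + 4.53288×10^8)/2 = 2.660636×10^8 km.
At r₁ the circular-orbit speed is v₁ = √(μ/r₁) = 41.03 km/s.
Transfer-orbit speed at r₁ (vis-viva): v_p = √[μ(2/r₁ − 1/a_t)] = 53.55 km/s.
First burn Δv₁ = |v_p − v₁| = 12.52 km/s.
Circular speed at r₂: v₂ = √(μ/r₂) = 17.11 km/s.
Transfer-orbit speed at r₂: v_a = √[μ(2/r₂ − 1/a_t)] = 9.314 km/s.
Second burn Δv₂ = |v₂ − v_a| = 7.796 km/s.
Total Δv = Δv₁ + Δv₂ = 20.32 km/s.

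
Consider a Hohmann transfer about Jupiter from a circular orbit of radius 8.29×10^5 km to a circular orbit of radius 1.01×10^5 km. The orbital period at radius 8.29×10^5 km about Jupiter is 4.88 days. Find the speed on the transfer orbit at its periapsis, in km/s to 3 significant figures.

From Kepler's third law T² = 4π²r³/μ at r = 8.29×10^5 km, T = 4.88 days = 4.88 × 86400 s = 4.21632×10^5 s: μ = 4π²r³/T² = 1.26519×10^8 km³/s².
The Hohmann ellipse has a_t = (r₁ + r₂)/2 = 4.650×10^5 km.
The periapsis of the transfer ellipse is at r = 1.010×10^5 km.
From the vis-viva equation, v = √[μ(2/r − 1/a_t)] = 47.26 km/s.

v = 47.3 km/s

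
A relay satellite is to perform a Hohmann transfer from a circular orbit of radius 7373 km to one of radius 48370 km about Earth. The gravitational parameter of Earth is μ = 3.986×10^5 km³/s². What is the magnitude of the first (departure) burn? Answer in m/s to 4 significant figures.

Transfer-ellipse semi-major axis a_t = (r₁ + r₂)/2 = (7373 + 48370)/2 = 27871.5 km.
Circular speed at r = 7373 km: v_c = √(μ/r) = 7.35269 km/s.
Transfer-orbit speed at the same r (vis-viva, a = a_t): v_t = √[μ(2/r − 1/a_t)] = 9.68622 km/s.
Δv₁ = |v_t − v_c| = |9.68622 − 7.35269| = 2.334 km/s.

Δv₁ = 2334 m/s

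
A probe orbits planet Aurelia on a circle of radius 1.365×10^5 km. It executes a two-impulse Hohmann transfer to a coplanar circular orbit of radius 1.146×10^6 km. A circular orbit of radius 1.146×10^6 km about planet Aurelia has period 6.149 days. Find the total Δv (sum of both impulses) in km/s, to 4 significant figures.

Δv = 20.53 km/s

From Kepler's third law T² = 4π²r³/μ at r = 1.146×10^6 km, T = 6.149 days = 6.149 × 86400 s = 5.312736×10^5 s: μ = 4π²r³/T² = 2.10512×10^8 km³/s².
Semi-major axis of the transfer orbit: a_t = (1.365×10^5 + 1.146×10^6)/2 = 6.4125×10^5 km.
At r₁ the circular-orbit speed is v₁ = √(μ/r₁) = 39.27 km/s.
On the transfer ellipse at r₁, v² = μ(2/r − 1/a) gives v_p = √[μ(2/r₁ − 1/a_t)] = 52.50 km/s.
First burn Δv₁ = |v_p − v₁| = 13.23 km/s.
At r₂, v₂ = √(μ/r₂) = 13.553 km/s.
Transfer-orbit speed at r₂: v_a = √[μ(2/r₂ − 1/a_t)] = 6.2532 km/s.
Second burn Δv₂ = |v₂ − v_a| = 7.300 km/s.
Total Δv = Δv₁ + Δv₂ = 20.53 km/s.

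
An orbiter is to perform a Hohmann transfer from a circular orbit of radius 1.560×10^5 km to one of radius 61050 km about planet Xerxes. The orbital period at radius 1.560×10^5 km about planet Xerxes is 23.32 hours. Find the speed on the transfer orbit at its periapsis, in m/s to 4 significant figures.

v = 22380 m/s

From Kepler's third law T² = 4π²r³/μ at r = 1.560×10^5 km, T = 23.32 hours = 23.32 × 3600 s = 83952 s: μ = 4π²r³/T² = 2.12653×10^7 km³/s².
The Hohmann ellipse has a_t = (r₁ + r₂)/2 = 1.08525×10^5 km.
At periapsis, r = 61050 km.
From the vis-viva equation, v = √[μ(2/r − 1/a_t)] = 22.38 km/s.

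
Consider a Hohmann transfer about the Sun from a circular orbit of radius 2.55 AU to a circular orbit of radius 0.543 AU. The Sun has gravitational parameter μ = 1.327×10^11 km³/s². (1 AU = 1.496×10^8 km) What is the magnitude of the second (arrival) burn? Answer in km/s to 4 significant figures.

In km: r₁ = 2.55 × 1.496×10^8 = 3.8148×10^8 km; r₂ = 0.543 × 1.496×10^8 = 8.12328×10^7 km.
Transfer-ellipse semi-major axis a_t = (r₁ + r₂)/2 = (3.8148×10^8 + 8.12328×10^7)/2 = 2.313564×10^8 km.
Circular speed at r = 8.12328×10^7 km: v_c = √(μ/r) = 40.42 km/s.
Transfer-orbit speed at the same r (vis-viva, a = a_t): v_t = √[μ(2/r − 1/a_t)] = 51.90 km/s.
Δv₂ = |v_t − v_c| = |51.90 − 40.42| = 11.48 km/s.

Δv₂ = 11.48 km/s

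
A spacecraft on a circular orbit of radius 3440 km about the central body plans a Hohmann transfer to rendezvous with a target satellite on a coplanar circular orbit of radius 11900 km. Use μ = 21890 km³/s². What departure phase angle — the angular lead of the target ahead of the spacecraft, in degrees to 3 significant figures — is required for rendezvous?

Transfer-ellipse semi-major axis a_t = (r₁ + r₂)/2 = (3440 + 11900)/2 = 7670 km.
The half-period of the transfer ellipse is t = π√(a_t³/μ) = 14260 s.
Target angular speed ω₂ = √(μ/r₂³) = 1.140×10^-4 rad/s.
Angle swept by the target during transfer: ω₂·t = 1.6256 rad = 93.14°.
The spacecraft traverses 180° on the transfer ellipse, so the target must lead by 180° − 93.14° = 86.9°.

φ = 86.9°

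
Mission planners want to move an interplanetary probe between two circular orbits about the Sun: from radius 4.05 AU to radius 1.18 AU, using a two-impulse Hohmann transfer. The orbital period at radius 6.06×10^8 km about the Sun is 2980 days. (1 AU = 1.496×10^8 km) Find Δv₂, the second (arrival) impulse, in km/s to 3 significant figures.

From Kepler's third law T² = 4π²r³/μ at r = 6.06×10^8 km, T = 2980 days = 2980 × 86400 s = 2.57472×10^8 s: μ = 4π²r³/T² = 1.32531×10^11 km³/s².
In km: r₁ = 4.05 × 1.496×10^8 = 6.0588×10^8 km; r₂ = 1.18 × 1.496×10^8 = 1.76528×10^8 km.
Semi-major axis of the transfer orbit: a_t = (6.0588×10^8 + 1.76528×10^8)/2 = 3.91204×10^8 km.
Circular speed at r = 1.76528×10^8 km: v_c = √(μ/r) = 27.400 km/s.
Transfer-orbit speed at the same r (vis-viva, a = a_t): v_t = √[μ(2/r − 1/a_t)] = 34.099 km/s.
Δv₂ = |v_t − v_c| = |34.099 − 27.400| = 6.699 km/s.

Δv₂ = 6.70 km/s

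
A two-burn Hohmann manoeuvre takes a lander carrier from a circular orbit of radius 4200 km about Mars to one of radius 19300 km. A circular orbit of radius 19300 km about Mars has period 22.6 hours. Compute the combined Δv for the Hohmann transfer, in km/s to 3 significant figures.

From Kepler's third law T² = 4π²r³/μ at r = 19300 km, T = 22.6 hours = 22.6 × 3600 s = 81360 s: μ = 4π²r³/T² = 42875.6 km³/s².
Transfer-ellipse semi-major axis a_t = (r₁ + r₂)/2 = (4200 + 19300)/2 = 11750 km.
Circular speed at r₁: v₁ = √(μ/r₁) = √(42875.6/4200) = 3.1951 km/s.
On the transfer ellipse at r₁, v² = μ(2/r − 1/a) gives v_p = √[μ(2/r₁ − 1/a_t)] = 4.0949 km/s.
First burn Δv₁ = |v_p − v₁| = 0.8998 km/s.
At r₂, v₂ = √(μ/r₂) = 1.4905 km/s.
Transfer-orbit speed at r₂: v_a = √[μ(2/r₂ − 1/a_t)] = 0.89111 km/s.
Second burn Δv₂ = |v₂ − v_a| = 0.5994 km/s.
Δv = Δv₁ + Δv₂ = 0.8998 + 0.5994 = 1.499 km/s.

Δv = 1.50 km/s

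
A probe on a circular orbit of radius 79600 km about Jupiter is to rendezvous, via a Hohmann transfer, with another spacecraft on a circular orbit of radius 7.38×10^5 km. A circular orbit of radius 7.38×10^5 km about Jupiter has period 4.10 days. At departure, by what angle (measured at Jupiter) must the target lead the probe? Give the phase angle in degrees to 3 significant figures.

φ = 106°

From Kepler's third law T² = 4π²r³/μ at r = 7.38×10^5 km, T = 4.10 days = 4.10 × 86400 s = 3.5424×10^5 s: μ = 4π²r³/T² = 1.26454×10^8 km³/s².
Semi-major axis of the transfer orbit: a_t = (79600 + 7.380×10^5)/2 = 4.088×10^5 km.
The half-period of the transfer ellipse is t = π√(a_t³/μ) = 73021 s.
Target angular speed ω₂ = √(μ/r₂³) = 1.7737×10^-5 rad/s.
Angle swept by the target during transfer: ω₂·t = 1.2952 rad = 74.21°.
The probe traverses 180° on the transfer ellipse, so the target must lead by 180° − 74.21° = 106°.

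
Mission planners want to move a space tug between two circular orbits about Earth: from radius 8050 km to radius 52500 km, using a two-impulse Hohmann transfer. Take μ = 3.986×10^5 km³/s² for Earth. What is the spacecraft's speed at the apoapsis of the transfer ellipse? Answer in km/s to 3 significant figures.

The Hohmann ellipse has a_t = (r₁ + r₂)/2 = 30275 km.
The apoapsis of the transfer ellipse is at r = 52500 km.
Applying v² = μ(2/r − 1/a_t): v = 1.421 km/s.

v = 1.42 km/s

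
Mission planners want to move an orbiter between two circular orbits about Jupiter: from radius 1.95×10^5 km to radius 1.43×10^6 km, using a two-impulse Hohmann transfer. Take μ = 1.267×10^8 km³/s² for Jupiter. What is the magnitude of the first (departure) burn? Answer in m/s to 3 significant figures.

Transfer-ellipse semi-major axis a_t = (r₁ + r₂)/2 = (1.950×10^5 + 1.430×10^6)/2 = 8.125×10^5 km.
On the circular orbit at r = 1.950×10^5 km, v_c = √(μ/r) = 25.490 km/s.
Vis-viva on the transfer ellipse at r = 1.950×10^5 km gives v_t = √[μ(2/r − 1/a_t)] = 33.816 km/s.
Δv₁ = |v_t − v_c| = |33.816 − 25.490| = 8.326 km/s.

Δv₁ = 8330 m/s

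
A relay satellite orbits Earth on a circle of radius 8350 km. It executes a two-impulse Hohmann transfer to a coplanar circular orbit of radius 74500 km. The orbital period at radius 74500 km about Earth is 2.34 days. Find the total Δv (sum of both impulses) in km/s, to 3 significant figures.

From Kepler's third law T² = 4π²r³/μ at r = 74500 km, T = 2.34 days = 2.34 × 86400 s = 2.02176×10^5 s: μ = 4π²r³/T² = 3.99364×10^5 km³/s².
The Hohmann ellipse has a_t = (r₁ + r₂)/2 = 41425 km.
At r₁ the circular-orbit speed is v₁ = √(μ/r₁) = 6.91578 km/s.
Transfer-orbit speed at r₁ (v² = μ(2/r − 1/a)): v_p = √[μ(2/r₁ − 1/a_t)] = 9.27445 km/s.
First burn Δv₁ = |v_p − v₁| = 2.35867 km/s.
At r₂, v₂ = √(μ/r₂) = 2.31530 km/s.
Transfer-orbit speed at r₂: v_a = √[μ(2/r₂ − 1/a_t)] = 1.03949 km/s.
Second burn Δv₂ = |v₂ − v_a| = 1.27581 km/s.
Δv = Δv₁ + Δv₂ = 2.35867 + 1.27581 = 3.634 km/s.

Δv = 3.63 km/s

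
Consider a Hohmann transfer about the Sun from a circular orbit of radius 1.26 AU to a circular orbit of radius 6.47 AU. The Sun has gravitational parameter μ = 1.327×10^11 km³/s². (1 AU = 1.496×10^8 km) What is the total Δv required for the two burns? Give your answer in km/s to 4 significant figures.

In km: r₁ = 1.26 × 1.496×10^8 = 1.88496×10^8 km; r₂ = 6.47 × 1.496×10^8 = 9.67912×10^8 km.
Semi-major axis of the transfer orbit: a_t = (1.88496×10^8 + 9.67912×10^8)/2 = 5.78204×10^8 km.
At r₁ the circular-orbit speed is v₁ = √(μ/r₁) = 26.533 km/s.
Transfer-orbit speed at r₁ (vis-viva equation): v_p = √[μ(2/r₁ − 1/a_t)] = 34.329 km/s.
First burn Δv₁ = |v_p − v₁| = 7.796 km/s.
Circular speed at r₂: v₂ = √(μ/r₂) = 11.709 km/s.
Transfer-orbit speed at r₂: v_a = √[μ(2/r₂ − 1/a_t)] = 6.6854 km/s.
Second burn Δv₂ = |v₂ − v_a| = 5.024 km/s.
Total Δv = Δv₁ + Δv₂ = 12.82 km/s.

Δv = 12.82 km/s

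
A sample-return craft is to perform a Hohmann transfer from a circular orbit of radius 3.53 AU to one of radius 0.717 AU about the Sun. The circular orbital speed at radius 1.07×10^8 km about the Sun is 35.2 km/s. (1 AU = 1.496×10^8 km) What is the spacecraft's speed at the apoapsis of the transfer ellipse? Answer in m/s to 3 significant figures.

From the circular-orbit relation v² = μ/r at r = 1.07×10^8 km: μ = v²r = (35.2)² × 1.07×10^8 = 1.32577×10^11 km³/s².
In km: r₁ = 3.53 × 1.496×10^8 = 5.28088×10^8 km; r₂ = 0.717 × 1.496×10^8 = 1.072632×10^8 km.
Transfer-ellipse semi-major axis a_t = (r₁ + r₂)/2 = (5.28088×10^8 + 1.072632×10^8)/2 = 3.176756×10^8 km.
The apoapsis of the transfer ellipse is at r = 5.28088×10^8 km.
Vis-viva: v = √[μ(2/r − 1/a_t)] = √[1.32577×10^11 × (2/5.28088×10^8 − 1/3.176756×10^8)] = 9.207 km/s.

v = 9210 m/s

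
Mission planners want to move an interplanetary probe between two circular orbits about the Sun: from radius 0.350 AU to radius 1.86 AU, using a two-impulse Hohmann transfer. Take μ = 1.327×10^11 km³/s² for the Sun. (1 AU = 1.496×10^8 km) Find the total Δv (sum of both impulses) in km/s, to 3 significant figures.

Δv = 24.5 km/s

In km: r₁ = 0.350 × 1.496×10^8 = 5.236×10^7 km; r₂ = 1.86 × 1.496×10^8 = 2.78256×10^8 km.
The Hohmann ellipse has a_t = (r₁ + r₂)/2 = 1.65308×10^8 km.
Circular speed at r₁: v₁ = √(μ/r₁) = √(1.327×10^11/5.236×10^7) = 50.34 km/s.
Transfer-orbit speed at r₁ (vis-viva equation): v_p = √[μ(2/r₁ − 1/a_t)] = 65.31 km/s.
First burn Δv₁ = |v_p − v₁| = 14.97 km/s.
Circular speed at r₂: v₂ = √(μ/r₂) = 21.838 km/s.
Transfer-orbit speed at r₂: v_a = √[μ(2/r₂ − 1/a_t)] = 12.290 km/s.
Second burn Δv₂ = |v₂ − v_a| = 9.548 km/s.
Total Δv = Δv₁ + Δv₂ = 24.52 km/s.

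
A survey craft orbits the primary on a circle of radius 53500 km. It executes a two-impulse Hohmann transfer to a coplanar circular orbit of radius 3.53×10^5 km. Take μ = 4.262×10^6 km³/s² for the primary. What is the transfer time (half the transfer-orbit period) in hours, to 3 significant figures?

t = 38.7 hours

Semi-major axis of the transfer orbit: a_t = (53500 + 3.530×10^5)/2 = 2.0325×10^5 km.
By Kepler's third law the transfer-orbit period is T = 2π√(a_t³/μ), so t = T/2 = 1.394×10^5 s.
Converting: 1.394×10^5 s ÷ 3600 s/hour = 38.7 hours.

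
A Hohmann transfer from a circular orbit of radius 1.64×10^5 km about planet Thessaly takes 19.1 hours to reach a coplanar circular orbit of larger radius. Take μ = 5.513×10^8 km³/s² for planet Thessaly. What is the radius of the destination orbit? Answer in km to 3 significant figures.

Transfer time t = 19.1 hours = 68760 s, and t = π√(a_t³/μ).
So a_t = (μ t²/π²)^(1/3) = (5.513×10^8 × (68760)² / π²)^(1/3) = 6.4158×10^5 km.
Since a_t = (r₁ + r₂)/2, r₂ = 2a_t − r₁ = 2×6.4158×10^5 − 1.640×10^5 = 1.11916×10^6 km.

r₂ = 1.12×10^6 km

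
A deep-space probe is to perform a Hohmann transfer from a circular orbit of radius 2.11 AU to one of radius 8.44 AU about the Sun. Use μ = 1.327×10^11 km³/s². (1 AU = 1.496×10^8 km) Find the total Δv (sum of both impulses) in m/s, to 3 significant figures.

Δv = 9200 m/s

In km: r₁ = 2.11 × 1.496×10^8 = 3.15656×10^8 km; r₂ = 8.44 × 1.496×10^8 = 1.262624×10^9 km.
Semi-major axis of the transfer orbit: a_t = (3.15656×10^8 + 1.262624×10^9)/2 = 7.8914×10^8 km.
Circular speed at r₁: v₁ = √(μ/r₁) = √(1.327×10^11/3.15656×10^8) = 20.5035 km/s.
On the transfer ellipse at r₁, vis-viva equation gives v_p = √[μ(2/r₁ − 1/a_t)] = 25.9351 km/s.
First burn Δv₁ = |v_p − v₁| = 5.432 km/s.
At r₂, v₂ = √(μ/r₂) = 10.252 km/s.
Transfer-orbit speed at r₂: v_a = √[μ(2/r₂ − 1/a_t)] = 6.4838 km/s.
Second burn Δv₂ = |v₂ − v_a| = 3.768 km/s.
Total Δv = Δv₁ + Δv₂ = 9.200 km/s.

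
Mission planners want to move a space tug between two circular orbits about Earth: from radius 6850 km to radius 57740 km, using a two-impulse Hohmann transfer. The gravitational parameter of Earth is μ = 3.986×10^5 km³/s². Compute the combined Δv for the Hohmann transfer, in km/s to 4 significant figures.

Δv = 3.989 km/s

The Hohmann ellipse has a_t = (r₁ + r₂)/2 = 32295 km.
At r₁ the circular-orbit speed is v₁ = √(μ/r₁) = 7.628 km/s.
Transfer-orbit speed at r₁ (v² = μ(2/r − 1/a)): v_p = √[μ(2/r₁ − 1/a_t)] = 10.20 km/s.
First burn Δv₁ = |v_p − v₁| = 2.572 km/s.
At r₂, v₂ = √(μ/r₂) = 2.627 km/s.
Transfer-orbit speed at r₂: v_a = √[μ(2/r₂ − 1/a_t)] = 1.210 km/s.
Second burn Δv₂ = |v₂ − v_a| = 1.417 km/s.
Δv = Δv₁ + Δv₂ = 2.572 + 1.417 = 3.989 km/s.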